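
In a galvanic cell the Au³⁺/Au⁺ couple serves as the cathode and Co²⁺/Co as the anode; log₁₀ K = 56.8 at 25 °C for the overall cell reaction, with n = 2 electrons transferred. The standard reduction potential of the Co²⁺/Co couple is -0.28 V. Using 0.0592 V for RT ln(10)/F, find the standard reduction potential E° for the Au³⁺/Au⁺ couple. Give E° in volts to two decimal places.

+1.40 V

E°cell = (0.0592/n)·log K = (0.0592/2)(56.8) = +1.681 V.
Since Au³⁺/Au⁺ is the cathode and Co²⁺/Co the anode, E°cell = E°(Au³⁺/Au⁺) − E°(Co²⁺/Co).
So E°(Au³⁺/Au⁺) = E°cell + E°(Co²⁺/Co) = +1.681 + (-0.28) = +1.40 V.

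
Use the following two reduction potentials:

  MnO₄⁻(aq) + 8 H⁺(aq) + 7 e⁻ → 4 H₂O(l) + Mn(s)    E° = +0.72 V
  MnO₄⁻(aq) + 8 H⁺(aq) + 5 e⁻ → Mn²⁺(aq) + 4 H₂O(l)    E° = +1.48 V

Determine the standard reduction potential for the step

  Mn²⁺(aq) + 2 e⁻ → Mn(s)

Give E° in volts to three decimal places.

Sequential free energies add, so n₃E°₃ = n₁E°₁ + n₂E°₂.
With n₃ = 7, and the known step contributing 5×(+1.48) V, the unknown satisfies 2·E° = 7×(+0.72) − 5×(+1.48) = -2.360.
E° = -2.360 / 2 = -1.180 V.

-1.180 V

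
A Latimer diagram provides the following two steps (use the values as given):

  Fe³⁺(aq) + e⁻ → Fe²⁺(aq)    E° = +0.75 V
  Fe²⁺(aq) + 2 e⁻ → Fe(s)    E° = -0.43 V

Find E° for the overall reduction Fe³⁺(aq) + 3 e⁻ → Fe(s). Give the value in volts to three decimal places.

Standard free energies of sequential steps add: ΔG°₃ = ΔG°₁ + ΔG°₂, so n₃E°₃ = n₁E°₁ + n₂E°₂.
E°₃ = (1×+0.75 + 2×-0.43) / 3 = (-0.110) / 3 = -0.037 V.

-0.037 V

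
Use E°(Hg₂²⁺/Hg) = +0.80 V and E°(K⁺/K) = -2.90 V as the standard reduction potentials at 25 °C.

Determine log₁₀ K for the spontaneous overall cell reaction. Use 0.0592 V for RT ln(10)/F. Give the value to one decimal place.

Cathode: Hg₂²⁺/Hg; anode: K⁺/K. E°cell = +3.70 V, n = 2.
log K = nE°cell / 0.0592 = (2)(+3.70) / 0.0592 = 125.0.

125.0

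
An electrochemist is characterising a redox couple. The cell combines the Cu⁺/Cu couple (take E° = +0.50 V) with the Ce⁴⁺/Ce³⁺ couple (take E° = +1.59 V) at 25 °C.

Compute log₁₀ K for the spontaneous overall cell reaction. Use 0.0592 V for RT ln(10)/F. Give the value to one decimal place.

18.4

Cathode: Ce⁴⁺/Ce³⁺; anode: Cu⁺/Cu. E°cell = +1.09 V, n = 1.
log K = nE°cell / 0.0592 = (1)(+1.09) / 0.0592 = 18.4.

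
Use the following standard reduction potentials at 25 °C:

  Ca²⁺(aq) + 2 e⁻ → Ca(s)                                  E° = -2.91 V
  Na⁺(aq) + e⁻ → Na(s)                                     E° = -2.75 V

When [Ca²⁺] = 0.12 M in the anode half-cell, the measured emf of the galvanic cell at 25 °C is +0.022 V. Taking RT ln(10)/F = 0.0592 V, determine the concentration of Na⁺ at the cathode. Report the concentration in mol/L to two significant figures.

Na⁺/Na is the cathode, Ca²⁺/Ca the anode: E°cell = +0.16 V, n = 2.
Overall reaction: 2 Na⁺(aq) + Ca(s) → 2 Na(s) + Ca²⁺(aq); Q = [Ca²⁺]^1/[Na⁺]^2.
From E = E° − (0.0592/n) log Q: log Q = (E° − E)·n/0.0592 = (+0.16 − (+0.022))·2/0.0592 = 4.6622.
So 2·log[Na⁺] = 1·log(0.12) − log Q = -0.9208 − (4.6622) = -5.5830; log[Na⁺] = -5.5830 / 2 = -2.7915; [Na⁺] = 10^(-2.7915) ≈ 0.0016 M.

0.0016 M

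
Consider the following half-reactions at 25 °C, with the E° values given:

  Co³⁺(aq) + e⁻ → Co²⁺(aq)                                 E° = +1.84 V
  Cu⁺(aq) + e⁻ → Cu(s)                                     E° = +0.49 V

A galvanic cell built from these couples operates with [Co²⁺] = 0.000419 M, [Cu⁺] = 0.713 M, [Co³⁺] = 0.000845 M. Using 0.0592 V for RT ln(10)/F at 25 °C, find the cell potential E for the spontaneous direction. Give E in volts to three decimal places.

+1.377 V

Co³⁺/Co²⁺ is the cathode (higher E°), Cu⁺/Cu the anode: E°cell = +1.84 − (+0.49) = +1.35 V, n = 1.
Overall: Co³⁺(aq) + Cu(s) → Co²⁺(aq) + Cu⁺(aq)
Q = [Co²⁺]·[Cu⁺] / ([Co³⁺]); log Q = -0.452.
E = E° − (0.0592/n) log Q = +1.35 − (0.0592/1)(-0.452) = +1.377 V.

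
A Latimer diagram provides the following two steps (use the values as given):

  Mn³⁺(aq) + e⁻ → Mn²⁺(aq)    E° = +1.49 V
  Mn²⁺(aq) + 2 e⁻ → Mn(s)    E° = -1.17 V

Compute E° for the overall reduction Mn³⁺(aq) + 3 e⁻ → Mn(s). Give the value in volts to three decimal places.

-0.283 V

Since ΔG° = −nFE° is additive over sequential reductions, n₃E°₃ = n₁E°₁ + n₂E°₂.
E°₃ = (1×+1.49 + 2×-1.17) / 3 = (-0.850) / 3 = -0.283 V.
E° values themselves are not directly additive — weighting by electron count is essential.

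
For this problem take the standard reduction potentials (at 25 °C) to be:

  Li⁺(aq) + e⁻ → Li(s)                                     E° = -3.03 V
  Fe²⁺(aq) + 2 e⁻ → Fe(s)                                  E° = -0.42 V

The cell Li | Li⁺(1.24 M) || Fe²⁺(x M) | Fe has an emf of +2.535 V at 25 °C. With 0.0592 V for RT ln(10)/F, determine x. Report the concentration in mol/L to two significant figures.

0.0045 M

Fe²⁺/Fe is the cathode, Li⁺/Li the anode: E°cell = +2.61 V, n = 2.
Overall reaction: Fe²⁺(aq) + 2 Li(s) → Fe(s) + 2 Li⁺(aq); Q = [Li⁺]^2/[Fe²⁺]^1.
From E = E° − (0.0592/n) log Q: log Q = (E° − E)·n/0.0592 = (+2.61 − (+2.535))·2/0.0592 = 2.5338.
So 1·log[Fe²⁺] = 2·log(1.24) − log Q = 0.1868 − (2.5338) = -2.3470; [Fe²⁺] = 10^(-2.3470) ≈ 0.0045 M.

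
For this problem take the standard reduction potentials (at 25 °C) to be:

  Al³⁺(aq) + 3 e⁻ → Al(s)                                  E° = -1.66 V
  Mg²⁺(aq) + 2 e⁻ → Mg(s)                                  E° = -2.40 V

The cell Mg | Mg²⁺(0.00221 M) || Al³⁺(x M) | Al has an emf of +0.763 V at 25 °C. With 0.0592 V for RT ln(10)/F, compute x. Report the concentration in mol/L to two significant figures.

0.0015 M

Al³⁺/Al is the cathode, Mg²⁺/Mg the anode: E°cell = +0.74 V, n = 6.
Overall reaction: 2 Al³⁺(aq) + 3 Mg(s) → 2 Al(s) + 3 Mg²⁺(aq); Q = [Mg²⁺]^3/[Al³⁺]^2.
From E = E° − (0.0592/n) log Q: log Q = (E° − E)·n/0.0592 = (+0.74 − (+0.763))·6/0.0592 = -2.3311.
So 2·log[Al³⁺] = 3·log(0.00221) − log Q = -7.9668 − (-2.3311) = -5.6357; log[Al³⁺] = -5.6357 / 2 = -2.8178; [Al³⁺] = 10^(-2.8178) ≈ 0.0015 M.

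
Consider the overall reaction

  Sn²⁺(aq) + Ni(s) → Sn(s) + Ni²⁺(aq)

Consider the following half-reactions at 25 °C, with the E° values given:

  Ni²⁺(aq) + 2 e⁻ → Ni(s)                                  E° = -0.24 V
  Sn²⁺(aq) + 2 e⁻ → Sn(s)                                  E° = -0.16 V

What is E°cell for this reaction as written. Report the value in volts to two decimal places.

The Sn²⁺/Sn couple has the higher reduction potential, so it is the cathode; Ni²⁺/Ni is oxidised at the anode.
E°cell = E°(cathode) − E°(anode) = (-0.16) − (-0.24) = +0.08 V.
Since E°cell > 0, the reaction is spontaneous under standard conditions.

+0.08 V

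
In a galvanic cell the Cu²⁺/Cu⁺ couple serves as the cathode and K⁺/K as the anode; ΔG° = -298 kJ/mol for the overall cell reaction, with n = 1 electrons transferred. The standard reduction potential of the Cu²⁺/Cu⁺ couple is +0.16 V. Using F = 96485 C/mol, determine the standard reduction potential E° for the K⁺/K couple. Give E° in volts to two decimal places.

-2.93 V

E°cell = −ΔG°/(nF) = −(-298×10³)/((1)(96485)) = +3.089 V.
Since Cu²⁺/Cu⁺ is the cathode and K⁺/K the anode, E°cell = E°(Cu²⁺/Cu⁺) − E°(K⁺/K).
So E°(K⁺/K) = E°(Cu²⁺/Cu⁺) − E°cell = (+0.16) − (+3.089) = -2.93 V.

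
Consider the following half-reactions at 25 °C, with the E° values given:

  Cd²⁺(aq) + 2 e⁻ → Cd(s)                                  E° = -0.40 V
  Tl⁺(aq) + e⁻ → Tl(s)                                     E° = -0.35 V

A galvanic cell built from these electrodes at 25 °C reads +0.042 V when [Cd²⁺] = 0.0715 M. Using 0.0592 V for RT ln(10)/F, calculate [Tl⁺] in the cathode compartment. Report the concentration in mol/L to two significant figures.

Tl⁺/Tl is the cathode, Cd²⁺/Cd the anode: E°cell = +0.05 V, n = 2.
Overall reaction: 2 Tl⁺(aq) + Cd(s) → 2 Tl(s) + Cd²⁺(aq); Q = [Cd²⁺]^1/[Tl⁺]^2.
From E = E° − (0.0592/n) log Q: log Q = (E° − E)·n/0.0592 = (+0.05 − (+0.042))·2/0.0592 = 0.2703.
So 2·log[Tl⁺] = 1·log(0.0715) − log Q = -1.1457 − (0.2703) = -1.4160; log[Tl⁺] = -1.4160 / 2 = -0.7080; [Tl⁺] = 10^(-0.7080) ≈ 0.20 M.

0.20 M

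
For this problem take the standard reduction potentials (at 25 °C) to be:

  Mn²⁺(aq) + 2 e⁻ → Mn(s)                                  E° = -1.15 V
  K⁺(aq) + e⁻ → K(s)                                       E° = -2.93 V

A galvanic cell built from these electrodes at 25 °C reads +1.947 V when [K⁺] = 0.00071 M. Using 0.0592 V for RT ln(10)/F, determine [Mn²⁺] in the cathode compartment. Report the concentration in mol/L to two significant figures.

Mn²⁺/Mn is the cathode, K⁺/K the anode: E°cell = +1.78 V, n = 2.
Overall reaction: Mn²⁺(aq) + 2 K(s) → Mn(s) + 2 K⁺(aq); Q = [K⁺]^2/[Mn²⁺]^1.
From E = E° − (0.0592/n) log Q: log Q = (E° − E)·n/0.0592 = (+1.78 − (+1.947))·2/0.0592 = -5.6419.
So 1·log[Mn²⁺] = 2·log(0.00071) − log Q = -6.2975 − (-5.6419) = -0.6556; [Mn²⁺] = 10^(-0.6556) ≈ 0.22 M.

0.22 M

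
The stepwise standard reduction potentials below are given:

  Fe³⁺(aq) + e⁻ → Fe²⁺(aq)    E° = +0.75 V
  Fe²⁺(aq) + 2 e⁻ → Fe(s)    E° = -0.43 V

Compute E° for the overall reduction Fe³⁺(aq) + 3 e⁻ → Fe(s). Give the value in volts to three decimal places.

-0.037 V

Adding the free-energy changes (−nFE°) of the two steps gives −n₃FE°₃ = −n₁FE°₁ − n₂FE°₂.
E°₃ = (1×+0.75 + 2×-0.43) / 3 = (-0.110) / 3 = -0.037 V.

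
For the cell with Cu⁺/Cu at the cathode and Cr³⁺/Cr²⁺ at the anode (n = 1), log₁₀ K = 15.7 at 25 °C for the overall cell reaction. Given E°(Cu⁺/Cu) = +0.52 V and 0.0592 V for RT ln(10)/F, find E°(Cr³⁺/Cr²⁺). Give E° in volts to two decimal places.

-0.41 V

E°cell = (0.0592/n)·log K = (0.0592/1)(15.7) = +0.929 V.
Since Cu⁺/Cu is the cathode and Cr³⁺/Cr²⁺ the anode, E°cell = E°(Cu⁺/Cu) − E°(Cr³⁺/Cr²⁺).
So E°(Cr³⁺/Cr²⁺) = E°(Cu⁺/Cu) − E°cell = (+0.52) − (+0.929) = -0.41 V.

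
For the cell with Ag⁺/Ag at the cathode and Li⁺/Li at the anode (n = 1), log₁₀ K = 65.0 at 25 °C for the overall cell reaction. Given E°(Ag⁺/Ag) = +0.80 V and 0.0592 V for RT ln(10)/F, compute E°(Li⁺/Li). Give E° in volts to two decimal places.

-3.05 V

E°cell = (0.0592/n)·log K = (0.0592/1)(65.0) = +3.848 V.
Since Ag⁺/Ag is the cathode and Li⁺/Li the anode, E°cell = E°(Ag⁺/Ag) − E°(Li⁺/Li).
So E°(Li⁺/Li) = E°(Ag⁺/Ag) − E°cell = (+0.80) − (+3.848) = -3.05 V.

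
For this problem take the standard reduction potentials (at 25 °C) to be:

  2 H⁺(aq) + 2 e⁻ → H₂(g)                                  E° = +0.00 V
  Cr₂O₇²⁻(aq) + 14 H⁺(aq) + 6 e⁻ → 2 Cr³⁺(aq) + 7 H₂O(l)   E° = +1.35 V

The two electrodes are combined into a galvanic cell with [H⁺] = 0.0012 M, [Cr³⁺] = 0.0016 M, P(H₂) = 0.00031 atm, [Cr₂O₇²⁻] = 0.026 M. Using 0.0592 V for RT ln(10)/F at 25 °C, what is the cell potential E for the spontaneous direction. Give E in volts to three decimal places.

+1.055 V

Cr₂O₇²⁻/Cr³⁺ is the cathode (higher E°), H⁺/H₂ the anode: E°cell = +1.35 − (+0.00) = +1.35 V, n = 6.
Overall: Cr₂O₇²⁻(aq) + 8 H⁺(aq) + 3 H₂(g) → 2 Cr³⁺(aq) + 7 H₂O(l)
Q = [Cr³⁺]^2 / ([Cr₂O₇²⁻]·[H⁺]^8·P(H₂)^3); log Q = 29.886.
E = E° − (0.0592/n) log Q = +1.35 − (0.0592/6)(29.886) = +1.055 V.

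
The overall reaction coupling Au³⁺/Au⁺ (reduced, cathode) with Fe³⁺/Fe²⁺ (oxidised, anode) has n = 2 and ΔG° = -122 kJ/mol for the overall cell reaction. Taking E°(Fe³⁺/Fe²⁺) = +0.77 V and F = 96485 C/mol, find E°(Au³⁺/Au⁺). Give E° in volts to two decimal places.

+1.40 V

E°cell = −ΔG°/(nF) = −(-122×10³)/((2)(96485)) = +0.632 V.
Since Au³⁺/Au⁺ is the cathode and Fe³⁺/Fe²⁺ the anode, E°cell = E°(Au³⁺/Au⁺) − E°(Fe³⁺/Fe²⁺).
So E°(Au³⁺/Au⁺) = E°cell + E°(Fe³⁺/Fe²⁺) = +0.632 + (+0.77) = +1.40 V.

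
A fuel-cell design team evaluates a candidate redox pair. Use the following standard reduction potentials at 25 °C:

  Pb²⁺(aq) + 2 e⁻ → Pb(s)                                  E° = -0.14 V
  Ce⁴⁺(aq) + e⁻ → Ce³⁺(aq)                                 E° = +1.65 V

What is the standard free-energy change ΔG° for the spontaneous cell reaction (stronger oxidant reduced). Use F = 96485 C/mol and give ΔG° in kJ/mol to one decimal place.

-345.4 kJ/mol

Ce⁴⁺/Ce³⁺ (E° = +1.65 V) is the cathode; Pb²⁺/Pb (E° = -0.14 V) is the anode, so E°cell = +1.79 V.
Balancing electrons gives n = 2 (lcm of 1 and 2).
ΔG° = −nFE° = −(2)(96485)(+1.79) = -345,416 J = -345.4 kJ/mol.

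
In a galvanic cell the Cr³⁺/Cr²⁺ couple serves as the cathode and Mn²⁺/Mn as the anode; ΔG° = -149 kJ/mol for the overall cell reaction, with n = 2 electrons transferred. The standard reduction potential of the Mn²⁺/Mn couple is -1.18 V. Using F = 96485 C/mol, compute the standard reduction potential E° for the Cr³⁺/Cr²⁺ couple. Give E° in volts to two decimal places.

E°cell = −ΔG°/(nF) = −(-149×10³)/((2)(96485)) = +0.772 V.
Since Cr³⁺/Cr²⁺ is the cathode and Mn²⁺/Mn the anode, E°cell = E°(Cr³⁺/Cr²⁺) − E°(Mn²⁺/Mn).
So E°(Cr³⁺/Cr²⁺) = E°cell + E°(Mn²⁺/Mn) = +0.772 + (-1.18) = -0.41 V.

-0.41 V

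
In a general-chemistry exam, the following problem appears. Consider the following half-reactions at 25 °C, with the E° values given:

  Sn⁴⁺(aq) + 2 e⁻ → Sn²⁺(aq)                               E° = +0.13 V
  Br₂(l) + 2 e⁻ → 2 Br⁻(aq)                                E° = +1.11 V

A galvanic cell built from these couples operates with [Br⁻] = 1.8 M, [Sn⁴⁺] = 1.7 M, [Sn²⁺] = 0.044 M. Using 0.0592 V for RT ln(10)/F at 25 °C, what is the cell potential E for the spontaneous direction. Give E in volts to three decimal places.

+0.918 V

Br₂/Br⁻ is the cathode (higher E°), Sn⁴⁺/Sn²⁺ the anode: E°cell = +1.11 − (+0.13) = +0.98 V, n = 2.
Overall: Br₂(l) + Sn²⁺(aq) → 2 Br⁻(aq) + Sn⁴⁺(aq)
Q = [Br⁻]^2·[Sn⁴⁺] / ([Sn²⁺]); log Q = 2.098.
E = E° − (0.0592/n) log Q = +0.98 − (0.0592/2)(2.098) = +0.918 V.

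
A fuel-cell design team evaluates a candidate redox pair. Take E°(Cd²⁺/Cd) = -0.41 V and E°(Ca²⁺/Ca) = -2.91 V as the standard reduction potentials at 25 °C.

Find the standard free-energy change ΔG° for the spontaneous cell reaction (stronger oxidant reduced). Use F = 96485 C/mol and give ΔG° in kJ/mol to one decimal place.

Cd²⁺/Cd (E° = -0.41 V) is the cathode; Ca²⁺/Ca (E° = -2.91 V) is the anode, so E°cell = +2.50 V.
Balancing electrons gives n = 2 (lcm of 2 and 2).
ΔG° = −nFE° = −(2)(96485)(+2.50) = -482,425 J = -482.4 kJ/mol.

-482.4 kJ/mol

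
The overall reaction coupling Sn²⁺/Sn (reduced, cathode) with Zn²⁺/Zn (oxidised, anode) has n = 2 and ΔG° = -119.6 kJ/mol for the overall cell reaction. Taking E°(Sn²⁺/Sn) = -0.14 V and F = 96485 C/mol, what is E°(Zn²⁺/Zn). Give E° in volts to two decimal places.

-0.76 V

E°cell = −ΔG°/(nF) = −(-119.6×10³)/((2)(96485)) = +0.620 V.
Since Sn²⁺/Sn is the cathode and Zn²⁺/Zn the anode, E°cell = E°(Sn²⁺/Sn) − E°(Zn²⁺/Zn).
So E°(Zn²⁺/Zn) = E°(Sn²⁺/Sn) − E°cell = (-0.14) − (+0.620) = -0.76 V.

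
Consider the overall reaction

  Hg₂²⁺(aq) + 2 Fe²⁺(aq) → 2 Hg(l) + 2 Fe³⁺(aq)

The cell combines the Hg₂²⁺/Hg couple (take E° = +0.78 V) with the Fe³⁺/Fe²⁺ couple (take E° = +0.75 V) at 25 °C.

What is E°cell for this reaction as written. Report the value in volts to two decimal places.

+0.03 V

The Hg₂²⁺/Hg couple has the higher reduction potential, so it is the cathode; Fe³⁺/Fe²⁺ is oxidised at the anode.
E°cell = E°(cathode) − E°(anode) = (+0.78) − (+0.75) = +0.03 V.
Since E°cell > 0, the reaction is spontaneous under standard conditions.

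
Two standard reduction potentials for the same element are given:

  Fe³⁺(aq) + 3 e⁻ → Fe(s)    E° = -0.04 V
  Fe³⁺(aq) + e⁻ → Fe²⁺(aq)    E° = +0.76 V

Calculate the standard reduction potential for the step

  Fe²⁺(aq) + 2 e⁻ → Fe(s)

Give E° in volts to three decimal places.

-0.440 V

Sequential free energies add, so n₃E°₃ = n₁E°₁ + n₂E°₂.
With n₃ = 3, and the known step contributing 1×(+0.76) V, the unknown satisfies 2·E° = 3×(-0.04) − 1×(+0.76) = -0.880.
E° = -0.880 / 2 = -0.440 V.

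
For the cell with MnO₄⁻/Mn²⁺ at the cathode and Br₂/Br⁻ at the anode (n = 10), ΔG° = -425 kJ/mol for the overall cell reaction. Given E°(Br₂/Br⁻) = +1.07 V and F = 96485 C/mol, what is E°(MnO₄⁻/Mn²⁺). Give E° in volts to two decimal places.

E°cell = −ΔG°/(nF) = −(-425×10³)/((10)(96485)) = +0.440 V.
Since MnO₄⁻/Mn²⁺ is the cathode and Br₂/Br⁻ the anode, E°cell = E°(MnO₄⁻/Mn²⁺) − E°(Br₂/Br⁻).
So E°(MnO₄⁻/Mn²⁺) = E°cell + E°(Br₂/Br⁻) = +0.440 + (+1.07) = +1.51 V.

+1.51 V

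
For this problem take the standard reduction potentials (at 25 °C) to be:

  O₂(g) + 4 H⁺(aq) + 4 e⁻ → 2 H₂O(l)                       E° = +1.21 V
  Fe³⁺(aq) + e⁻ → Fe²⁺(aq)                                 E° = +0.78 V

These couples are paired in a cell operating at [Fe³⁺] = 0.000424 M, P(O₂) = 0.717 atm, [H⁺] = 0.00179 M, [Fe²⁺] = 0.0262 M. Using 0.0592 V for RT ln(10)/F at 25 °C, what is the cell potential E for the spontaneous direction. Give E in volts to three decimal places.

O₂/H₂O is the cathode (higher E°), Fe³⁺/Fe²⁺ the anode: E°cell = +1.21 − (+0.78) = +0.43 V, n = 4.
Overall: O₂(g) + 4 H⁺(aq) + 4 Fe²⁺(aq) → 2 H₂O(l) + 4 Fe³⁺(aq)
Q = [Fe³⁺]^4 / (P(O₂)·[H⁺]^4·[Fe²⁺]^4); log Q = 3.969.
E = E° − (0.0592/n) log Q = +0.43 − (0.0592/4)(3.969) = +0.371 V.

+0.371 V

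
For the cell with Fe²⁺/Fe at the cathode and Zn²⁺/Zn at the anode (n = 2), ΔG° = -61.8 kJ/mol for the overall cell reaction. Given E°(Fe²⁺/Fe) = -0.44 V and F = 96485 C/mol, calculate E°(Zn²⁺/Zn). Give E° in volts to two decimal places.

-0.76 V

E°cell = −ΔG°/(nF) = −(-61.8×10³)/((2)(96485)) = +0.320 V.
Since Fe²⁺/Fe is the cathode and Zn²⁺/Zn the anode, E°cell = E°(Fe²⁺/Fe) − E°(Zn²⁺/Zn).
So E°(Zn²⁺/Zn) = E°(Fe²⁺/Fe) − E°cell = (-0.44) − (+0.320) = -0.76 V.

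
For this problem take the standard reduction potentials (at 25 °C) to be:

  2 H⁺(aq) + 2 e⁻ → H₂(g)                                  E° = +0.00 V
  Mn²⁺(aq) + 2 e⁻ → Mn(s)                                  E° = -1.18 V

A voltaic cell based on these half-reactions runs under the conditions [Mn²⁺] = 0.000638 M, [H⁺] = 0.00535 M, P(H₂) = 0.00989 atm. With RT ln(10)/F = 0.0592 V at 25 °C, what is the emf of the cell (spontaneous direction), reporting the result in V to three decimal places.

+1.199 V

H⁺/H₂ is the cathode (higher E°), Mn²⁺/Mn the anode: E°cell = +0.00 − (-1.18) = +1.18 V, n = 2.
Overall: 2 H⁺(aq) + Mn(s) → H₂(g) + Mn²⁺(aq)
Q = P(H₂)·[Mn²⁺] / ([H⁺]^2); log Q = -0.657.
E = E° − (0.0592/n) log Q = +1.18 − (0.0592/2)(-0.657) = +1.199 V.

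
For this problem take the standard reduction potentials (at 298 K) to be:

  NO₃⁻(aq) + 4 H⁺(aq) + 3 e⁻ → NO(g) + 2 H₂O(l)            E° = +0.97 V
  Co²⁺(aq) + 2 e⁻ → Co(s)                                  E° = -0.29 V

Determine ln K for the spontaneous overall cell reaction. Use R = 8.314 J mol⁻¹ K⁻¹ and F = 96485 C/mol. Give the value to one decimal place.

294.4

Cathode: NO₃⁻/NO; anode: Co²⁺/Co. E°cell = (+0.97) − (-0.29) = +1.26 V, with n = 6.
ΔG° = −nFE° = −RT ln K, so ln K = nFE°/(RT) = (6)(96485)(+1.26) / ((8.314)(298)) = 294.412.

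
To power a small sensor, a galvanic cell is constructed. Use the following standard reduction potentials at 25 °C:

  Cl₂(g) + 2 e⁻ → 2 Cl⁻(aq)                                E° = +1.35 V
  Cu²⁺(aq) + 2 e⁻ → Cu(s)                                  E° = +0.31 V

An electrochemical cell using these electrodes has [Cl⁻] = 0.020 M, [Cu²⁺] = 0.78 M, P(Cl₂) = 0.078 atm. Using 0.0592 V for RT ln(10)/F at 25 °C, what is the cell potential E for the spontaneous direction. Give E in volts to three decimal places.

+1.111 V

Cl₂/Cl⁻ is the cathode (higher E°), Cu²⁺/Cu the anode: E°cell = +1.35 − (+0.31) = +1.04 V, n = 2.
Overall: Cl₂(g) + Cu(s) → 2 Cl⁻(aq) + Cu²⁺(aq)
Q = [Cl⁻]^2·[Cu²⁺] / (P(Cl₂)); log Q = -2.398.
E = E° − (0.0592/n) log Q = +1.04 − (0.0592/2)(-2.398) = +1.111 V.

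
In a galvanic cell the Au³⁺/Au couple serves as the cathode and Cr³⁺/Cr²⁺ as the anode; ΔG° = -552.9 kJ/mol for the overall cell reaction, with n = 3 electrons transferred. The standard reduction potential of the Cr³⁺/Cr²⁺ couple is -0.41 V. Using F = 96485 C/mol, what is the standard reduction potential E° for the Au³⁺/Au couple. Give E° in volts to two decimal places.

E°cell = −ΔG°/(nF) = −(-552.9×10³)/((3)(96485)) = +1.910 V.
Since Au³⁺/Au is the cathode and Cr³⁺/Cr²⁺ the anode, E°cell = E°(Au³⁺/Au) − E°(Cr³⁺/Cr²⁺).
So E°(Au³⁺/Au) = E°cell + E°(Cr³⁺/Cr²⁺) = +1.910 + (-0.41) = +1.50 V.

+1.50 V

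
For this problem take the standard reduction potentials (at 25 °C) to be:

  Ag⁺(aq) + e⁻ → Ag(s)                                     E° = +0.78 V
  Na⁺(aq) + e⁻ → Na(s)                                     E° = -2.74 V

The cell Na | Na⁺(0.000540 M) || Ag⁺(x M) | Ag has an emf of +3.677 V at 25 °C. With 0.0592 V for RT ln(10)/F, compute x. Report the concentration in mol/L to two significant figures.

Ag⁺/Ag is the cathode, Na⁺/Na the anode: E°cell = +3.52 V, n = 1.
Overall reaction: Ag⁺(aq) + Na(s) → Ag(s) + Na⁺(aq); Q = [Na⁺]^1/[Ag⁺]^1.
From E = E° − (0.0592/n) log Q: log Q = (E° − E)·n/0.0592 = (+3.52 − (+3.677))·1/0.0592 = -2.6520.
So 1·log[Ag⁺] = 1·log(0.00054) − log Q = -3.2676 − (-2.6520) = -0.6156; [Ag⁺] = 10^(-0.6156) ≈ 0.24 M.

0.24 M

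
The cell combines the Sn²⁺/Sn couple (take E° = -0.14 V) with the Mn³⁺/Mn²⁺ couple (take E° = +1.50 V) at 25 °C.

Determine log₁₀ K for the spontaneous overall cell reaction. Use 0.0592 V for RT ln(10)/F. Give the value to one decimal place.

55.4

Cathode: Mn³⁺/Mn²⁺; anode: Sn²⁺/Sn. E°cell = +1.64 V, n = 2.
log K = nE°cell / 0.0592 = (2)(+1.64) / 0.0592 = 55.4.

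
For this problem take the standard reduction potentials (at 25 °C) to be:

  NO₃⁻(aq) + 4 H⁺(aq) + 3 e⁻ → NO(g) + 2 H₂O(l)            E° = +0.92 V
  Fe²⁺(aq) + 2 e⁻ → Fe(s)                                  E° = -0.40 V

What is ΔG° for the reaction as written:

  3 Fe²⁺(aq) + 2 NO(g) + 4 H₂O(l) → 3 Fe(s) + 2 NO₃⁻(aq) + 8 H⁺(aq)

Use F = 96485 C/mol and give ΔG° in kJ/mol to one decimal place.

+764.2 kJ/mol

As written, Fe²⁺/Fe is reduced (cathode) and NO₃⁻/NO is oxidised (anode), so E°cell = (-0.40) − (+0.92) = -1.32 V.
Balancing electrons gives n = 6.
ΔG° = −nFE° = −(6)(96485)(-1.32) = 764,161 J = +764.2 kJ/mol.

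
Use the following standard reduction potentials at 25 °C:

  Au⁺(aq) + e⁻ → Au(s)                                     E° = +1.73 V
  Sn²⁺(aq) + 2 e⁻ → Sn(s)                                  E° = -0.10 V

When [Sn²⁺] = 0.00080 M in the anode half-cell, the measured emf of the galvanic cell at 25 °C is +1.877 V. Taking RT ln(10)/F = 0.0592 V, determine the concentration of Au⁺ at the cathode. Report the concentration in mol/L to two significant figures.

0.18 M

Au⁺/Au is the cathode, Sn²⁺/Sn the anode: E°cell = +1.83 V, n = 2.
Overall reaction: 2 Au⁺(aq) + Sn(s) → 2 Au(s) + Sn²⁺(aq); Q = [Sn²⁺]^1/[Au⁺]^2.
From E = E° − (0.0592/n) log Q: log Q = (E° − E)·n/0.0592 = (+1.83 − (+1.877))·2/0.0592 = -1.5878.
So 2·log[Au⁺] = 1·log(0.0008) − log Q = -3.0969 − (-1.5878) = -1.5091; log[Au⁺] = -1.5091 / 2 = -0.7546; [Au⁺] = 10^(-0.7546) ≈ 0.18 M.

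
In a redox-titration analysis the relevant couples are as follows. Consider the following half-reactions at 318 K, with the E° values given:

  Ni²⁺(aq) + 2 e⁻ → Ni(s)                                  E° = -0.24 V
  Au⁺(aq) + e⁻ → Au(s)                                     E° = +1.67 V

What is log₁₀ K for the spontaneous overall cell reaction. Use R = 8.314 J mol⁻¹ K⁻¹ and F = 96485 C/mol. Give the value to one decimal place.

60.5

Cathode: Au⁺/Au; anode: Ni²⁺/Ni. E°cell = (+1.67) − (-0.24) = +1.91 V, with n = 2.
ΔG° = −nFE° = −RT ln K, so ln K = nFE°/(RT) = (2)(96485)(+1.91) / ((8.314)(318)) = 139.407.
log₁₀ K = 139.407 / ln 10 = 60.5.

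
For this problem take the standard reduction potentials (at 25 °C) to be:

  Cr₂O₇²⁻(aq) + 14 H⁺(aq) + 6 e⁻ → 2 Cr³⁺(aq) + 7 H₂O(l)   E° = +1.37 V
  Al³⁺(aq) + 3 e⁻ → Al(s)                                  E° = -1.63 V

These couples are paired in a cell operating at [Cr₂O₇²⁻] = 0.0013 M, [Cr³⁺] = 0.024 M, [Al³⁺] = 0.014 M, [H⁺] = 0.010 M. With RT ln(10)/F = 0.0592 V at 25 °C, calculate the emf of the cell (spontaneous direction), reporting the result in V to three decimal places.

Cr₂O₇²⁻/Cr³⁺ is the cathode (higher E°), Al³⁺/Al the anode: E°cell = +1.37 − (-1.63) = +3.00 V, n = 6.
Overall: Cr₂O₇²⁻(aq) + 14 H⁺(aq) + 2 Al(s) → 2 Cr³⁺(aq) + 7 H₂O(l) + 2 Al³⁺(aq)
Q = [Cr³⁺]^2·[Al³⁺]^2 / ([Cr₂O₇²⁻]·[H⁺]^14); log Q = 23.939.
E = E° − (0.0592/n) log Q = +3.00 − (0.0592/6)(23.939) = +2.764 V.

+2.764 V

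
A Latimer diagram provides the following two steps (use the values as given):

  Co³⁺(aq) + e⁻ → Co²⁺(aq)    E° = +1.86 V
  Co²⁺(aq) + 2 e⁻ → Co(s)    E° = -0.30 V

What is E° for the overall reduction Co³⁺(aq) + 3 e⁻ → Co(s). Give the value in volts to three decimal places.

Standard free energies of sequential steps add: ΔG°₃ = ΔG°₁ + ΔG°₂, so n₃E°₃ = n₁E°₁ + n₂E°₂.
E°₃ = (1×+1.86 + 2×-0.30) / 3 = (+1.260) / 3 = +0.420 V.

+0.420 V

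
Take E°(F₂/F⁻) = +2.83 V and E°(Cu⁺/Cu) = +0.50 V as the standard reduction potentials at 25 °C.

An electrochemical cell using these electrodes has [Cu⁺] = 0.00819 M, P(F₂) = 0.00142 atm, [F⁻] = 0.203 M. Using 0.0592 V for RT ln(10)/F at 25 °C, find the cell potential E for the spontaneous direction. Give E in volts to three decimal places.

F₂/F⁻ is the cathode (higher E°), Cu⁺/Cu the anode: E°cell = +2.83 − (+0.50) = +2.33 V, n = 2.
Overall: F₂(g) + 2 Cu(s) → 2 F⁻(aq) + 2 Cu⁺(aq)
Q = [F⁻]^2·[Cu⁺]^2 / (P(F₂)); log Q = -2.711.
E = E° − (0.0592/n) log Q = +2.33 − (0.0592/2)(-2.711) = +2.410 V.

+2.410 V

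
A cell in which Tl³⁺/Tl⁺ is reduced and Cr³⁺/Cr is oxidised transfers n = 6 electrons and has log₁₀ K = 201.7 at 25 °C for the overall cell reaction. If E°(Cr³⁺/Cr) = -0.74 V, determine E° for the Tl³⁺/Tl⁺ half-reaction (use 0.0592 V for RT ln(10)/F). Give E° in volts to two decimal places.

E°cell = (0.0592/n)·log K = (0.0592/6)(201.7) = +1.990 V.
Since Tl³⁺/Tl⁺ is the cathode and Cr³⁺/Cr the anode, E°cell = E°(Tl³⁺/Tl⁺) − E°(Cr³⁺/Cr).
So E°(Tl³⁺/Tl⁺) = E°cell + E°(Cr³⁺/Cr) = +1.990 + (-0.74) = +1.25 V.

+1.25 V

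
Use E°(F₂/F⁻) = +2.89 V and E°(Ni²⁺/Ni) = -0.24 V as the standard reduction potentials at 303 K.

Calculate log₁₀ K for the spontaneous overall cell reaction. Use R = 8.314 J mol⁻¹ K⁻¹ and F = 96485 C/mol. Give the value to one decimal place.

104.1

Cathode: F₂/F⁻; anode: Ni²⁺/Ni. E°cell = (+2.89) − (-0.24) = +3.13 V, with n = 2.
ΔG° = −nFE° = −RT ln K, so ln K = nFE°/(RT) = (2)(96485)(+3.13) / ((8.314)(303)) = 239.763.
log₁₀ K = 239.763 / ln 10 = 104.1.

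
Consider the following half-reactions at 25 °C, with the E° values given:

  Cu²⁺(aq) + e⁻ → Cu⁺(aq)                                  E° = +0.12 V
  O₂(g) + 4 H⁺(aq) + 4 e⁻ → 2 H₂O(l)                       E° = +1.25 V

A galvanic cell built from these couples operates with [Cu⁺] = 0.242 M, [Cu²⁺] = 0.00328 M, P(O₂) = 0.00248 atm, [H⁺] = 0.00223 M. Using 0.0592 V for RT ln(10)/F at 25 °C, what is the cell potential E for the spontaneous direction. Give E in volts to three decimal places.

+1.045 V

O₂/H₂O is the cathode (higher E°), Cu²⁺/Cu⁺ the anode: E°cell = +1.25 − (+0.12) = +1.13 V, n = 4.
Overall: O₂(g) + 4 H⁺(aq) + 4 Cu⁺(aq) → 2 H₂O(l) + 4 Cu²⁺(aq)
Q = [Cu²⁺]^4 / (P(O₂)·[H⁺]^4·[Cu⁺]^4); log Q = 5.741.
E = E° − (0.0592/n) log Q = +1.13 − (0.0592/4)(5.741) = +1.045 V.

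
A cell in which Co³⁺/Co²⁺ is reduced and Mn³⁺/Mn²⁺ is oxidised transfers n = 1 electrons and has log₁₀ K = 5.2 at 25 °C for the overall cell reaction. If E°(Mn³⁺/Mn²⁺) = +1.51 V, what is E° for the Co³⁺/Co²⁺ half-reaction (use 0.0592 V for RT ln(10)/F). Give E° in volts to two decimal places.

E°cell = (0.0592/n)·log K = (0.0592/1)(5.2) = +0.308 V.
Since Co³⁺/Co²⁺ is the cathode and Mn³⁺/Mn²⁺ the anode, E°cell = E°(Co³⁺/Co²⁺) − E°(Mn³⁺/Mn²⁺).
So E°(Co³⁺/Co²⁺) = E°cell + E°(Mn³⁺/Mn²⁺) = +0.308 + (+1.51) = +1.82 V.

+1.82 V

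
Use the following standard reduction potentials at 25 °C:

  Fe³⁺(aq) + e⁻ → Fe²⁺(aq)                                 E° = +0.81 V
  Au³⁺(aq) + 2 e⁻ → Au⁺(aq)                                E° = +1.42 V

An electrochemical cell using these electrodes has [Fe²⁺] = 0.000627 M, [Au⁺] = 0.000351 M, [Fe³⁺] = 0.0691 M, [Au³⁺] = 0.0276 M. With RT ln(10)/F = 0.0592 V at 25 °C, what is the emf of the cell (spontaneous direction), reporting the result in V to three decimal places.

+0.545 V

Au³⁺/Au⁺ is the cathode (higher E°), Fe³⁺/Fe²⁺ the anode: E°cell = +1.42 − (+0.81) = +0.61 V, n = 2.
Overall: Au³⁺(aq) + 2 Fe²⁺(aq) → Au⁺(aq) + 2 Fe³⁺(aq)
Q = [Au⁺]·[Fe³⁺]^2 / ([Au³⁺]·[Fe²⁺]^2); log Q = 2.189.
E = E° − (0.0592/n) log Q = +0.61 − (0.0592/2)(2.189) = +0.545 V.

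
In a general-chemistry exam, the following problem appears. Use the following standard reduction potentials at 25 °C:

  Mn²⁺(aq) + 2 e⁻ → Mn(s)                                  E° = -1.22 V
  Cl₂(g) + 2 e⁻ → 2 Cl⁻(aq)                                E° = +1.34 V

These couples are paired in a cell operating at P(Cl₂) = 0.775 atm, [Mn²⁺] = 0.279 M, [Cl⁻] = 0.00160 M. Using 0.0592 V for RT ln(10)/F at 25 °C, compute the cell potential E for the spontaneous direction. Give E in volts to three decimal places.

Cl₂/Cl⁻ is the cathode (higher E°), Mn²⁺/Mn the anode: E°cell = +1.34 − (-1.22) = +2.56 V, n = 2.
Overall: Cl₂(g) + Mn(s) → 2 Cl⁻(aq) + Mn²⁺(aq)
Q = [Cl⁻]^2·[Mn²⁺] / (P(Cl₂)); log Q = -6.035.
E = E° − (0.0592/n) log Q = +2.56 − (0.0592/2)(-6.035) = +2.739 V.

+2.739 V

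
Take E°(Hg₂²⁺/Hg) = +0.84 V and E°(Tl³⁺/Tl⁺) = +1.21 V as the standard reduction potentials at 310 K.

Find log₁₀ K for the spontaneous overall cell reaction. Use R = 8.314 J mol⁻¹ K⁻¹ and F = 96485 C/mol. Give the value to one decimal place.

Cathode: Tl³⁺/Tl⁺; anode: Hg₂²⁺/Hg. E°cell = (+1.21) − (+0.84) = +0.37 V, with n = 2.
ΔG° = −nFE° = −RT ln K, so ln K = nFE°/(RT) = (2)(96485)(+0.37) / ((8.314)(310)) = 27.703.
log₁₀ K = 27.703 / ln 10 = 12.0.

12.0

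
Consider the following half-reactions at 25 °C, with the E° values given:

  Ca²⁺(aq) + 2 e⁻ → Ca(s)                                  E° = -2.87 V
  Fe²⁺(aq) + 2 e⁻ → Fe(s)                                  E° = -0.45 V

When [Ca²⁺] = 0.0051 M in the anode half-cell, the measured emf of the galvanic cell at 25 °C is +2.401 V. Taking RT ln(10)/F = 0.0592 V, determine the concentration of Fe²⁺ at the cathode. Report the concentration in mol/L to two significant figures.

0.0012 M

Fe²⁺/Fe is the cathode, Ca²⁺/Ca the anode: E°cell = +2.42 V, n = 2.
Overall reaction: Fe²⁺(aq) + Ca(s) → Fe(s) + Ca²⁺(aq); Q = [Ca²⁺]^1/[Fe²⁺]^1.
From E = E° − (0.0592/n) log Q: log Q = (E° − E)·n/0.0592 = (+2.42 − (+2.401))·2/0.0592 = 0.6419.
So 1·log[Fe²⁺] = 1·log(0.0051) − log Q = -2.2924 − (0.6419) = -2.9343; [Fe²⁺] = 10^(-2.9343) ≈ 0.0012 M.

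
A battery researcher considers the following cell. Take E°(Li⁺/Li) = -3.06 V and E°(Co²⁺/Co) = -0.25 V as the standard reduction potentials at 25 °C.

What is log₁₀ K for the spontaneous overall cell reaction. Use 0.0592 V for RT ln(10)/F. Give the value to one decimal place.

Cathode: Co²⁺/Co; anode: Li⁺/Li. E°cell = +2.81 V, n = 2.
log K = nE°cell / 0.0592 = (2)(+2.81) / 0.0592 = 94.9.

94.9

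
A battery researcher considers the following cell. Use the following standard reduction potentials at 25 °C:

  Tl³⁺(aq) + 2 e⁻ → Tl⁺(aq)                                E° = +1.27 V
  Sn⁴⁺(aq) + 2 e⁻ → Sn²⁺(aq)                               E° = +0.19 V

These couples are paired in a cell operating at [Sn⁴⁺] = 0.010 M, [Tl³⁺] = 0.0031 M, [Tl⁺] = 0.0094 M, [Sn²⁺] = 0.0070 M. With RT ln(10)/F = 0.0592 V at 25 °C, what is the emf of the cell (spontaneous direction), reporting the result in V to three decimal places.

Tl³⁺/Tl⁺ is the cathode (higher E°), Sn⁴⁺/Sn²⁺ the anode: E°cell = +1.27 − (+0.19) = +1.08 V, n = 2.
Overall: Tl³⁺(aq) + Sn²⁺(aq) → Tl⁺(aq) + Sn⁴⁺(aq)
Q = [Tl⁺]·[Sn⁴⁺] / ([Tl³⁺]·[Sn²⁺]); log Q = 0.637.
E = E° − (0.0592/n) log Q = +1.08 − (0.0592/2)(0.637) = +1.061 V.

+1.061 V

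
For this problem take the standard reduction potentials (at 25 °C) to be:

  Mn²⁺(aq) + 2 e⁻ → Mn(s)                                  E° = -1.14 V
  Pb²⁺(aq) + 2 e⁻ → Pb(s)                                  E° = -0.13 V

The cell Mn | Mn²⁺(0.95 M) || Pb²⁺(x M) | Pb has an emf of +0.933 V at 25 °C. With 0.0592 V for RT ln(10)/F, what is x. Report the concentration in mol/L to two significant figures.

0.0024 M

Pb²⁺/Pb is the cathode, Mn²⁺/Mn the anode: E°cell = +1.01 V, n = 2.
Overall reaction: Pb²⁺(aq) + Mn(s) → Pb(s) + Mn²⁺(aq); Q = [Mn²⁺]^1/[Pb²⁺]^1.
From E = E° − (0.0592/n) log Q: log Q = (E° − E)·n/0.0592 = (+1.01 − (+0.933))·2/0.0592 = 2.6014.
So 1·log[Pb²⁺] = 1·log(0.95) − log Q = -0.0223 − (2.6014) = -2.6237; [Pb²⁺] = 10^(-2.6237) ≈ 0.0024 M.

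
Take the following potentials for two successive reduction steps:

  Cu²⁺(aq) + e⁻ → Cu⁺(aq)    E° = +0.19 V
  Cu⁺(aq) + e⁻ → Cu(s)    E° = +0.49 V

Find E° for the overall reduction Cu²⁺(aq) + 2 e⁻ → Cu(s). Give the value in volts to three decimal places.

+0.340 V

Since ΔG° = −nFE° is additive over sequential reductions, n₃E°₃ = n₁E°₁ + n₂E°₂.
E°₃ = (1×+0.19 + 1×+0.49) / 2 = (+0.680) / 2 = +0.340 V.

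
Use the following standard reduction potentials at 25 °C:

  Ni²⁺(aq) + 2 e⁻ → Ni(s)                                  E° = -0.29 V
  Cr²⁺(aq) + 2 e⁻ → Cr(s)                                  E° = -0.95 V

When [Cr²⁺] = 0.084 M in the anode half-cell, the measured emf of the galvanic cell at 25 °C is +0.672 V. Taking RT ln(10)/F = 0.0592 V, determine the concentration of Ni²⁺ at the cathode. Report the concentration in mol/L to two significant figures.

0.21 M

Ni²⁺/Ni is the cathode, Cr²⁺/Cr the anode: E°cell = +0.66 V, n = 2.
Overall reaction: Ni²⁺(aq) + Cr(s) → Ni(s) + Cr²⁺(aq); Q = [Cr²⁺]^1/[Ni²⁺]^1.
From E = E° − (0.0592/n) log Q: log Q = (E° − E)·n/0.0592 = (+0.66 − (+0.672))·2/0.0592 = -0.4054.
So 1·log[Ni²⁺] = 1·log(0.084) − log Q = -1.0757 − (-0.4054) = -0.6703; [Ni²⁺] = 10^(-0.6703) ≈ 0.21 M.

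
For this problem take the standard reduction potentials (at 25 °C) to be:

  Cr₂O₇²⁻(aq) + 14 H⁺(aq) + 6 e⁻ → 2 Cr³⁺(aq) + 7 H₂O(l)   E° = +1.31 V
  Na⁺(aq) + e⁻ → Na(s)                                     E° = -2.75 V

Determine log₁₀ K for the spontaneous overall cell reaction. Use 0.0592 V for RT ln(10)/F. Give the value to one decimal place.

411.5

Cathode: Cr₂O₇²⁻/Cr³⁺; anode: Na⁺/Na. E°cell = +4.06 V, n = 6.
log K = nE°cell / 0.0592 = (6)(+4.06) / 0.0592 = 411.5.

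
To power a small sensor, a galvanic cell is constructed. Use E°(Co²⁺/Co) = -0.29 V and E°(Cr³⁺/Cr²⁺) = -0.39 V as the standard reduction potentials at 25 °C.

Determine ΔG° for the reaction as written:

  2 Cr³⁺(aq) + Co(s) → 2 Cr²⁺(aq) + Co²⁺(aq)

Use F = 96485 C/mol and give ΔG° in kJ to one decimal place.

As written, Cr³⁺/Cr²⁺ is reduced (cathode) and Co²⁺/Co is oxidised (anode), so E°cell = (-0.39) − (-0.29) = -0.10 V.
Balancing electrons gives n = 2.
ΔG° = −nFE° = −(2)(96485)(-0.10) = 19,297 J = +19.3 kJ.

+19.3 kJ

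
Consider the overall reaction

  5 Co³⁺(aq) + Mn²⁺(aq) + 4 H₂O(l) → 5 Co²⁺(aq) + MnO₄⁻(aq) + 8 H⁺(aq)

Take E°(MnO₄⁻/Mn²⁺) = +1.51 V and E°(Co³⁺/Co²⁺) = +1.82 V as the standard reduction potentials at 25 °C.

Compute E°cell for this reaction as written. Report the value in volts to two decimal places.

The Co³⁺/Co²⁺ couple has the higher reduction potential, so it is the cathode; MnO₄⁻/Mn²⁺ is oxidised at the anode.
E°cell = E°(cathode) − E°(anode) = (+1.82) − (+1.51) = +0.31 V.
Since E°cell > 0, the reaction is spontaneous under standard conditions.

+0.31 V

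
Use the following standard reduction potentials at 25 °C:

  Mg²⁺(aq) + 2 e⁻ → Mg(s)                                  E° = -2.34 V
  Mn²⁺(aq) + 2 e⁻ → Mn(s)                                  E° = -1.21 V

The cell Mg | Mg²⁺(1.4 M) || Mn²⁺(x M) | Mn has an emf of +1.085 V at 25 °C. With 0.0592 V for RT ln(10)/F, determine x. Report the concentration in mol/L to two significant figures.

Mn²⁺/Mn is the cathode, Mg²⁺/Mg the anode: E°cell = +1.13 V, n = 2.
Overall reaction: Mn²⁺(aq) + Mg(s) → Mn(s) + Mg²⁺(aq); Q = [Mg²⁺]^1/[Mn²⁺]^1.
From E = E° − (0.0592/n) log Q: log Q = (E° − E)·n/0.0592 = (+1.13 − (+1.085))·2/0.0592 = 1.5203.
So 1·log[Mn²⁺] = 1·log(1.4) − log Q = 0.1461 − (1.5203) = -1.3742; [Mn²⁺] = 10^(-1.3742) ≈ 0.042 M.

0.042 M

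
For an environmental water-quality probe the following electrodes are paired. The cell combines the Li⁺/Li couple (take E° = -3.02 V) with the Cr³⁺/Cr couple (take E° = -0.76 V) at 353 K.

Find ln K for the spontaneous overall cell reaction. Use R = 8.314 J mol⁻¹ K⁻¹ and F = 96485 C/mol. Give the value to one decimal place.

222.9

Cathode: Cr³⁺/Cr; anode: Li⁺/Li. E°cell = (-0.76) − (-3.02) = +2.26 V, with n = 3.
ΔG° = −nFE° = −RT ln K, so ln K = nFE°/(RT) = (3)(96485)(+2.26) / ((8.314)(353)) = 222.897.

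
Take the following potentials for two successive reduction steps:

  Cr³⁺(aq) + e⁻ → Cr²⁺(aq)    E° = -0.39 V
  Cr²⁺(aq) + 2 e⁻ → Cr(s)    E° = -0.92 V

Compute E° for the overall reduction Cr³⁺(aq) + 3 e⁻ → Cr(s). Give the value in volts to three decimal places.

Since ΔG° = −nFE° is additive over sequential reductions, n₃E°₃ = n₁E°₁ + n₂E°₂.
E°₃ = (1×-0.39 + 2×-0.92) / 3 = (-2.230) / 3 = -0.743 V.

-0.743 V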